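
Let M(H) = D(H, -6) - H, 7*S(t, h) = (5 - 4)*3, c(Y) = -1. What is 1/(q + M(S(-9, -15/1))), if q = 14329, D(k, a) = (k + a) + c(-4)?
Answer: 1/14322 ≈ 6.9823e-5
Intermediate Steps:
S(t, h) = 3/7 (S(t, h) = ((5 - 4)*3)/7 = (1*3)/7 = (⅐)*3 = 3/7)
D(k, a) = -1 + a + k (D(k, a) = (k + a) - 1 = (a + k) - 1 = -1 + a + k)
M(H) = -7 (M(H) = (-1 - 6 + H) - H = (-7 + H) - H = -7)
1/(q + M(S(-9, -15/1))) = 1/(14329 - 7) = 1/14322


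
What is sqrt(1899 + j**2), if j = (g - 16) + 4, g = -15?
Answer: 6*sqrt(73) ≈ 51.264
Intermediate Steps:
j = -27 (j = (-15 - 16) + 4 = -31 + 4 = -27)
sqrt(1899 + j**2) = sqrt(1899 + (-27)**2) = sqrt(1899 + 729) = sqrt(2628) = 6*sqrt(73)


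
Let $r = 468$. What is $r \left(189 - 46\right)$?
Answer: $66924$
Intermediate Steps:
$r \left(189 - 46\right) = 468 \left(189 - 46\right) = 468 \cdot 143 = 66924$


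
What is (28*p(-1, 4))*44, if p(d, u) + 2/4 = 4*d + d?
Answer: -6776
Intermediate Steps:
p(d, u) = -½ + 5*d (p(d, u) = -½ + (4*d + d) = -½ + 5*d)
(28*p(-1, 4))*44 = (28*(-½ + 5*(-1)))*44 = (28*(-½ - 5))*44 = (28*(-11/2))*44 = -154*44 = -6776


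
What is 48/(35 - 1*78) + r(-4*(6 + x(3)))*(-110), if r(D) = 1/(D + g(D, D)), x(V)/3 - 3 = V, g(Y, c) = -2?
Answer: 13/2107 ≈ 0.0061699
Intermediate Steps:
x(V) = 9 + 3*V
r(D) = 1/(-2 + D) (r(D) = 1/(D - 2) = 1/(-2 + D))
48/(35 - 1*78) + r(-4*(6 + x(3)))*(-110) = 48/(35 - 1*78) - 110/(-2 - 4*(6 + (9 + 3*3))) = 48/(35 - 78) - 110/(-2 - 4*(6 + (9 + 9))) = 48/(-43) - 110/(-2 - 4*(6 + 18)) = 48*(-1/43) - 110/(-2 - 4*24) = -48/43 - 110/(-2 - 96) = -48/43 - 110/(-98) = -48/43 - 1/98*(-110) = -48/43 + 55/49 = 13/2107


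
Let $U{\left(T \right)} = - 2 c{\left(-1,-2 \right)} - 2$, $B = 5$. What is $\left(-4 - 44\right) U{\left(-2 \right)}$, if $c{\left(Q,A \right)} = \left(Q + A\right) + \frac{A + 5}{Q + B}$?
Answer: $-120$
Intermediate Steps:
$c{\left(Q,A \right)} = A + Q + \frac{5 + A}{5 + Q}$ ($c{\left(Q,A \right)} = \left(Q + A\right) + \frac{A + 5}{Q + 5} = \left(A + Q\right) + \frac{5 + A}{5 + Q} = A + Q + \frac{5 + A}{5 + Q}$)
$U{\left(T \right)} = \frac{5}{2}$ ($U{\left(T \right)} = - 2 \frac{5 + \left(-1\right)^{2} + 5 \left(-1\right) + 6 \left(-2\right) - -2}{5 - 1} - 2 = - 2 \frac{5 + 1 - 5 - 12 + 2}{4} - 2 = - 2 \cdot \frac{1}{4} \left(-9\right) - 2 = \left(-2\right) \left(- \frac{9}{4}\right) - 2 = \frac{9}{2} - 2 = \frac{5}{2}$)
$\left(-4 - 44\right) U{\left(-2 \right)} = \left(-4 - 44\right) \frac{5}{2} = \left(-48\right) \frac{5}{2} = -120$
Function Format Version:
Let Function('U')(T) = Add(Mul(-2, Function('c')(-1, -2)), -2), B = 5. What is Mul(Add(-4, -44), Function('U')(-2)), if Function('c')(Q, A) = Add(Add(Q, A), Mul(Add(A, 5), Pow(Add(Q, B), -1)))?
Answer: -120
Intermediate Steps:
Function('c')(Q, A) = Add(A, Q, Mul(Pow(Add(5, Q), -1), Add(5, A))) (Function('c')(Q, A) = Add(Add(Q, A), Mul(Add(A, 5), Pow(Add(Q, 5), -1))) = Add(Add(A, Q), Mul(Add(5, A), Pow(Add(5, Q), -1))) = Add(Add(A, Q), Mul(Pow(Add(5, Q), -1), Add(5, A))) = Add(A, Q, Mul(Pow(Add(5, Q), -1), Add(5, A))))
Function('U')(T) = Rational(5, 2) (Function('U')(T) = Add(Mul(-2, Mul(Pow(Add(5, -1), -1), Add(5, Pow(-1, 2), Mul(5, -1), Mul(6, -2), Mul(-2, -1)))), -2) = Add(Mul(-2, Mul(Pow(4, -1), Add(5, 1, -5, -12, 2))), -2) = Add(Mul(-2, Mul(Rational(1, 4), -9)), -2) = Add(Mul(-2, Rational(-9, 4)), -2) = Add(Rational(9, 2), -2) = Rational(5, 2))
Mul(Add(-4, -44), Function('U')(-2)) = Mul(Add(-4, -44), Rational(5, 2)) = Mul(-48, Rational(5, 2)) = -120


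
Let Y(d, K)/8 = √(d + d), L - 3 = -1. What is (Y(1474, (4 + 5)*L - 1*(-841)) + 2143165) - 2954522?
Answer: -811357 + 16*√737 ≈ -8.1092e+5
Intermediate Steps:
L = 2 (L = 3 - 1 = 2)
Y(d, K) = 8*√2*√d (Y(d, K) = 8*√(d + d) = 8*√(2*d) = 8*(√2*√d) = 8*√2*√d)
(Y(1474, (4 + 5)*L - 1*(-841)) + 2143165) - 2954522 = (8*√2*√1474 + 2143165) - 2954522 = (16*√737 + 2143165) - 2954522 = (2143165 + 16*√737) - 2954522 = -811357 + 16*√737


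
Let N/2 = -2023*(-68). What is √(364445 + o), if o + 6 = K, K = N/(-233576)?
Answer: 6*√176117017241/4171 ≈ 603.69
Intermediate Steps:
N = 275128 (N = 2*(-2023*(-68)) = 2*137564 = 275128)
K = -4913/4171 (K = 275128/(-233576) = 275128*(-1/233576) = -4913/4171 ≈ -1.1779)
o = -29939/4171 (o = -6 - 4913/4171 = -29939/4171 ≈ -7.1779)
√(364445 + o) = √(364445 - 29939/4171) = √(1520070156/4171) = 6*√176117017241/4171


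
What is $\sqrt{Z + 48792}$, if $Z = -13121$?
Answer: $\sqrt{35671} \approx 188.87$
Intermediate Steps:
$\sqrt{Z + 48792} = \sqrt{-13121 + 48792} = \sqrt{35671}$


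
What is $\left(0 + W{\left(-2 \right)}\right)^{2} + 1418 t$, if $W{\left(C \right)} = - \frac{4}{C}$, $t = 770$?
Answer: $1091864$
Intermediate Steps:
$\left(0 + W{\left(-2 \right)}\right)^{2} + 1418 t = \left(0 - \frac{4}{-2}\right)^{2} + 1418 \cdot 770 = \left(0 - -2\right)^{2} + 1091860 = \left(0 + 2\right)^{2} + 1091860 = 2^{2} + 1091860 = 4 + 1091860 = 1091864$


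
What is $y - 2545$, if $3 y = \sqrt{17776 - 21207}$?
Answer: $-2545 + \frac{i \sqrt{3431}}{3} \approx -2545.0 + 19.525 i$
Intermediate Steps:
$y = \frac{i \sqrt{3431}}{3}$ ($y = \frac{\sqrt{17776 - 21207}}{3} = \frac{\sqrt{-3431}}{3} = \frac{i \sqrt{3431}}{3} \approx 19.525 i$)
$y - 2545 = \frac{i \sqrt{3431}}{3} - 2545 = -2545 + \frac{i \sqrt{3431}}{3}$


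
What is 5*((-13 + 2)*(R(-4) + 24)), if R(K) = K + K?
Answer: -880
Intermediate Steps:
R(K) = 2*K
5*((-13 + 2)*(R(-4) + 24)) = 5*((-13 + 2)*(2*(-4) + 24)) = 5*(-11*(-8 + 24)) = 5*(-11*16) = 5*(-176) = -880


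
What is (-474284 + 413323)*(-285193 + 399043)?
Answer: -6940409850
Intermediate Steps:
(-474284 + 413323)*(-285193 + 399043) = -60961*113850 = -6940409850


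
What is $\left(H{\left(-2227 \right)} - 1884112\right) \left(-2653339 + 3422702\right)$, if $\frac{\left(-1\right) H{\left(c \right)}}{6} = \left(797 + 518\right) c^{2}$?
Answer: $-30107149854173686$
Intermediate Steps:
$H{\left(c \right)} = - 7890 c^{2}$ ($H{\left(c \right)} = - 6 \left(797 + 518\right) c^{2} = - 6 \cdot 1315 c^{2} = - 7890 c^{2}$)
$\left(H{\left(-2227 \right)} - 1884112\right) \left(-2653339 + 3422702\right) = \left(- 7890 \left(-2227\right)^{2} - 1884112\right) \left(-2653339 + 3422702\right) = \left(\left(-7890\right) 4959529 - 1884112\right) 769363 = \left(-39130683810 - 1884112\right) 769363 = \left(-39132567922\right) 769363 = -30107149854173686$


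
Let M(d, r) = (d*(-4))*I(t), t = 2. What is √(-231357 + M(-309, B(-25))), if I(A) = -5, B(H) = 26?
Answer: 3*I*√26393 ≈ 487.38*I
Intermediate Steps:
M(d, r) = 20*d (M(d, r) = (d*(-4))*(-5) = -4*d*(-5) = 20*d)
√(-231357 + M(-309, B(-25))) = √(-231357 + 20*(-309)) = √(-231357 - 6180) = √(-237537) = 3*I*√26393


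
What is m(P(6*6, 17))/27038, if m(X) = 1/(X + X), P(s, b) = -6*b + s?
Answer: -1/3569016 ≈ -2.8019e-7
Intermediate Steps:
P(s, b) = s - 6*b
m(X) = 1/(2*X)
m(P(6*6, 17))/27038 = (1/(2*(6*6 - 6*17)))/27038 = (1/(2*(36 - 102)))*(1/27038) = ((½)/(-66))*(1/27038) = ((½)*(-1/66))*(1/27038) = -1/132*1/27038 = -1/3569016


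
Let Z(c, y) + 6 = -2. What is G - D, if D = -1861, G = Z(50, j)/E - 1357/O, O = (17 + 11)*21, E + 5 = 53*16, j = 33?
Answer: 307106423/165228 ≈ 1858.7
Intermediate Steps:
Z(c, y) = -8 (Z(c, y) = -6 - 2 = -8)
E = 843 (E = -5 + 53*16 = -5 + 848 = 843)
O = 588 (O = 28*21 = 588)
G = -382885/165228 (G = -8/843 - 1357/588 = -382885/165228 ≈ -2.3173)
G - D = -382885/165228 - 1*(-1861) = -382885/165228 + 1861 = 307106423/165228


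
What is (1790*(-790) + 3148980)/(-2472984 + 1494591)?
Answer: -1734880/978393 ≈ -1.7732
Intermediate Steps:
(1790*(-790) + 3148980)/(-2472984 + 1494591) = (-1414100 + 3148980)/(-978393) = 1734880*(-1/978393) = -1734880/978393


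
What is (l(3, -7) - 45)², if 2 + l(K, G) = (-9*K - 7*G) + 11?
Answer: 196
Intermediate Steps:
l(K, G) = 9 - 9*K - 7*G (l(K, G) = -2 + ((-9*K - 7*G) + 11) = -2 + (11 - 9*K - 7*G) = 9 - 9*K - 7*G)
(l(3, -7) - 45)² = ((9 - 9*3 - 7*(-7)) - 45)² = ((9 - 27 + 49) - 45)² = (31 - 45)² = (-14)² = 196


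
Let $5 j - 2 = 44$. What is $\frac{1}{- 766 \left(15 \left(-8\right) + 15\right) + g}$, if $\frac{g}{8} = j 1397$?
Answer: $\frac{5}{916246} \approx 5.457 \cdot 10^{-6}$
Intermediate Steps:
$j = \frac{46}{5}$ ($j = \frac{2}{5} + \frac{1}{5} \cdot 44 = \frac{2}{5} + \frac{44}{5} = \frac{46}{5} \approx 9.2$)
$g = \frac{514096}{5}$ ($g = 8 \cdot \frac{46}{5} \cdot 1397 = 8 \cdot \frac{64262}{5} = \frac{514096}{5} \approx 1.0282 \cdot 10^{5}$)
$\frac{1}{- 766 \left(15 \left(-8\right) + 15\right) + g} = \frac{1}{- 766 \left(15 \left(-8\right) + 15\right) + \frac{514096}{5}} = \frac{1}{- 766 \left(-120 + 15\right) + \frac{514096}{5}} = \frac{1}{\left(-766\right) \left(-105\right) + \frac{514096}{5}} = \frac{1}{80430 + \frac{514096}{5}} = \frac{1}{\frac{916246}{5}} = \frac{5}{916246}$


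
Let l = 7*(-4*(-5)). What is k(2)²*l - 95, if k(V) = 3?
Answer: 1165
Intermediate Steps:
l = 140 (l = 7*20 = 140)
k(2)²*l - 95 = 3²*140 - 95 = 9*140 - 95 = 1260 - 95 = 1165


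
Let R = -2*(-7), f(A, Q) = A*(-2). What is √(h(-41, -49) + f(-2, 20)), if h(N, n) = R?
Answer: 3*√2 ≈ 4.2426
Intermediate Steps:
f(A, Q) = -2*A
R = 14
h(N, n) = 14
√(h(-41, -49) + f(-2, 20)) = √(14 - 2*(-2)) = √(14 + 4) = √18 = 3*√2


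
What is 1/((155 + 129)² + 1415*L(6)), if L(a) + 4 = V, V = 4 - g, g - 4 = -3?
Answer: 1/79241 ≈ 1.2620e-5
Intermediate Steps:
g = 1 (g = 4 - 3 = 1)
V = 3 (V = 4 - 1*1 = 4 - 1 = 3)
L(a) = -1 (L(a) = -4 + 3 = -1)
1/((155 + 129)² + 1415*L(6)) = 1/((155 + 129)² + 1415*(-1)) = 1/(284² - 1415) = 1/(80656 - 1415) = 1/79241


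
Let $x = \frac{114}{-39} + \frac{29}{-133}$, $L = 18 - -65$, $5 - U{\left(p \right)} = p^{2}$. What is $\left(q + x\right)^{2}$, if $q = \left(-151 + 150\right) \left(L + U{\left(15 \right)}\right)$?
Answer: $\frac{53565399364}{2989441} \approx 17918.0$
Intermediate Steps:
$U{\left(p \right)} = 5 - p^{2}$
$L = 83$ ($L = 18 + 65 = 83$)
$x = - \frac{5431}{1729}$ ($x = 114 \left(- \frac{1}{39}\right) + 29 \left(- \frac{1}{133}\right) = - \frac{38}{13} - \frac{29}{133} = - \frac{5431}{1729} \approx -3.1411$)
$q = 137$ ($q = \left(-151 + 150\right) \left(83 + \left(5 - 15^{2}\right)\right) = - (83 + \left(5 - 225\right)) = - (83 - 220) = \left(-1\right) \left(-137\right) = 137$)
$\left(q + x\right)^{2} = \left(137 - \frac{5431}{1729}\right)^{2} = \left(\frac{231442}{1729}\right)^{2} = \frac{53565399364}{2989441}$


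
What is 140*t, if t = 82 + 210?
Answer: 40880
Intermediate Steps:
t = 292
140*t = 140*292 = 40880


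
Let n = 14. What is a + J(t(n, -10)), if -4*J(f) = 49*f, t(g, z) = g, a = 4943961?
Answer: 9887579/2 ≈ 4.9438e+6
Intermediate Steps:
J(f) = -49*f/4
a + J(t(n, -10)) = 4943961 - 49/4*14 = 4943961 - 343/2 = 9887579/2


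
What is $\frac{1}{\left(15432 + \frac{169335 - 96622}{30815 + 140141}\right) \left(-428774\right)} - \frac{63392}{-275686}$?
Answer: $\frac{17927570418160034206}{77965361268758669905} \approx 0.22994$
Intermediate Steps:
$\frac{1}{\left(15432 + \frac{169335 - 96622}{30815 + 140141}\right) \left(-428774\right)} - \frac{63392}{-275686} = \frac{1}{15432 + \frac{72713}{170956}} \left(- \frac{1}{428774}\right) - - \frac{31696}{137843} = \frac{1}{15432 + 72713 \cdot \frac{1}{170956}} \left(- \frac{1}{428774}\right) + \frac{31696}{137843} = \frac{1}{15432 + \frac{72713}{170956}} \left(- \frac{1}{428774}\right) + \frac{31696}{137843} = \frac{1}{\frac{2638265705}{170956}} \left(- \frac{1}{428774}\right) + \frac{31696}{137843} = \frac{170956}{2638265705} \left(- \frac{1}{428774}\right) + \frac{31696}{137843} = - \frac{85478}{565609869697835} + \frac{31696}{137843} = \frac{17927570418160034206}{77965361268758669905}$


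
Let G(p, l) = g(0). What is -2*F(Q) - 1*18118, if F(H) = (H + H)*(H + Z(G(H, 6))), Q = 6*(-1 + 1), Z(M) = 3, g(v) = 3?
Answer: -18118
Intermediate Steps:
G(p, l) = 3
Q = 0 (Q = 6*0 = 0)
F(H) = 2*H*(3 + H) (F(H) = (H + H)*(H + 3) = (2*H)*(3 + H) = 2*H*(3 + H))
-2*F(Q) - 1*18118 = -4*0*(3 + 0) - 1*18118 = -4*0*3 - 18118 = -2*0 - 18118 = 0 - 18118 = -18118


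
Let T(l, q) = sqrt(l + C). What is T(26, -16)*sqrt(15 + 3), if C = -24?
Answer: 6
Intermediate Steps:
T(l, q) = sqrt(-24 + l) (T(l, q) = sqrt(l - 24) = sqrt(-24 + l))
T(26, -16)*sqrt(15 + 3) = sqrt(-24 + 26)*sqrt(15 + 3) = sqrt(2)*sqrt(18) = sqrt(2)*(3*sqrt(2)) = 6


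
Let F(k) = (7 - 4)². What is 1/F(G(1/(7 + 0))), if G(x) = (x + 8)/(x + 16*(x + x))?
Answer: ⅑ ≈ 0.11111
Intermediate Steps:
G(x) = (8 + x)/(33*x) (G(x) = (8 + x)/(x + 16*(2*x)) = (8 + x)/(x + 32*x) = (8 + x)/((33*x)) = (8 + x)*(1/(33*x)) = (8 + x)/(33*x))
F(k) = 9 (F(k) = 3² = 9)
1/F(G(1/(7 + 0))) = 1/9 = ⅑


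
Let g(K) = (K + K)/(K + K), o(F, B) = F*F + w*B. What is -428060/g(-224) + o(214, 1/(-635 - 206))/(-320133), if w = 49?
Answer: -352438610121/823339 ≈ -4.2806e+5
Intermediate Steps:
o(F, B) = F² + 49*B (o(F, B) = F*F + 49*B = F² + 49*B)
g(K) = 1 (g(K) = (2*K)/((2*K)) = (2*K)*(1/(2*K)) = 1)
-428060/g(-224) + o(214, 1/(-635 - 206))/(-320133) = -428060/1 + (214² + 49/(-635 - 206))/(-320133) = -428060*1 + (45796 + 49/(-841))*(-1/320133) = -428060 + (45796 + 49*(-1/841))*(-1/320133) = -428060 + (45796 - 49/841)*(-1/320133) = -428060 + (38514387/841)*(-1/320133) = -428060 - 117781/823339 = -352438610121/823339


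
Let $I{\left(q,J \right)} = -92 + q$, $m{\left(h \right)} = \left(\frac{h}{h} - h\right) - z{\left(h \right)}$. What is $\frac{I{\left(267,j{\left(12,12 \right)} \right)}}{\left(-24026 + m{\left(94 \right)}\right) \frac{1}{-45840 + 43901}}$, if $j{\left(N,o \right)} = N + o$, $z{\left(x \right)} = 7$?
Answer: $\frac{339325}{24126} \approx 14.065$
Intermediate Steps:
$m{\left(h \right)} = -6 - h$ ($m{\left(h \right)} = \left(\frac{h}{h} - h\right) - 7 = \left(1 - h\right) - 7 = -6 - h$)
$\frac{I{\left(267,j{\left(12,12 \right)} \right)}}{\left(-24026 + m{\left(94 \right)}\right) \frac{1}{-45840 + 43901}} = \frac{-92 + 267}{\left(-24026 - 100\right) \frac{1}{-45840 + 43901}} = \frac{175}{\left(-24026 - 100\right) \frac{1}{-1939}} = \frac{175}{\left(-24026 - 100\right) \left(- \frac{1}{1939}\right)} = \frac{175}{\left(-24126\right) \left(- \frac{1}{1939}\right)} = \frac{175}{\frac{24126}{1939}} = 175 \cdot \frac{1939}{24126} = \frac{339325}{24126}$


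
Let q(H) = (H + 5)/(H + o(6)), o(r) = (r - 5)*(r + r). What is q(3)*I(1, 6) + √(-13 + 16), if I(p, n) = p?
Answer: 8/15 + √3 ≈ 2.2654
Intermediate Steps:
o(r) = 2*r*(-5 + r) (o(r) = (-5 + r)*(2*r) = 2*r*(-5 + r))
q(H) = (5 + H)/(12 + H) (q(H) = (H + 5)/(H + 2*6*(-5 + 6)) = (5 + H)/(H + 2*6*1) = (5 + H)/(H + 12) = (5 + H)/(12 + H))
q(3)*I(1, 6) + √(-13 + 16) = ((5 + 3)/(12 + 3))*1 + √(-13 + 16) = (8/15)*1 + √3 = 8/15 + √3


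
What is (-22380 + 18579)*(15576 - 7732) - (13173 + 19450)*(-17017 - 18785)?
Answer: 1138153602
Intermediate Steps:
(-22380 + 18579)*(15576 - 7732) - (13173 + 19450)*(-17017 - 18785) = -3801*7844 - 32623*(-35802) = -29815044 - 1*(-1167968646) = -29815044 + 1167968646 = 1138153602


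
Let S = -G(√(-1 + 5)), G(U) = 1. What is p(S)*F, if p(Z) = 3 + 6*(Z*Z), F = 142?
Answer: 1278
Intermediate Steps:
S = -1 (S = -1*1 = -1)
p(Z) = 3 + 6*Z²
p(S)*F = (3 + 6*(-1)²)*142 = (3 + 6*1)*142 = (3 + 6)*142 = 9*142 = 1278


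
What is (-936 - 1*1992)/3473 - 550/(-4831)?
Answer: -12235018/16778063 ≈ -0.72923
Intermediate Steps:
(-936 - 1*1992)/3473 - 550/(-4831) = (-936 - 1992)*(1/3473) - 550*(-1/4831) = -2928*1/3473 + 550/4831 = -2928/3473 + 550/4831 = -12235018/16778063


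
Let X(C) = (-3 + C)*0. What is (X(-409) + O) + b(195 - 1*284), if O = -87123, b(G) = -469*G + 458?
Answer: -44924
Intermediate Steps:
X(C) = 0
b(G) = 458 - 469*G
(X(-409) + O) + b(195 - 1*284) = (0 - 87123) + (458 - 469*(195 - 1*284)) = -87123 + (458 - 469*(195 - 284)) = -87123 + (458 - 469*(-89)) = -87123 + (458 + 41741) = -87123 + 42199 = -44924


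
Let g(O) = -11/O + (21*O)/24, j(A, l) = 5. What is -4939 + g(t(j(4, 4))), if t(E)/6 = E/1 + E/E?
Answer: -176681/36 ≈ -4907.8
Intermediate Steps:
t(E) = 6 + 6*E (t(E) = 6*(E/1 + E/E) = 6*(E*1 + 1) = 6*(E + 1) = 6*(1 + E) = 6 + 6*E)
g(O) = -11/O + 7*O/8 (g(O) = -11/O + (21*O)*(1/24) = -11/O + 7*O/8)
-4939 + g(t(j(4, 4))) = -4939 + (-11/(6 + 6*5) + 7*(6 + 6*5)/8) = -4939 + (-11/(6 + 30) + 7*(6 + 30)/8) = -4939 + (-11/36 + (7/8)*36) = -4939 + (-11*1/36 + 63/2) = -4939 + (-11/36 + 63/2) = -4939 + 1123/36 = -176681/36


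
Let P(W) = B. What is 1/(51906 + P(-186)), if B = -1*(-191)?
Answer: 1/52097 ≈ 1.9195e-5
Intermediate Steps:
B = 191
P(W) = 191
1/(51906 + P(-186)) = 1/(51906 + 191) = 1/52097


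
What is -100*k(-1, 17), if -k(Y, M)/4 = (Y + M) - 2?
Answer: 5600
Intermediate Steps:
k(Y, M) = 8 - 4*M - 4*Y (k(Y, M) = -4*((Y + M) - 2) = -4*((M + Y) - 2) = -4*(-2 + M + Y) = 8 - 4*M - 4*Y)
-100*k(-1, 17) = -100*(8 - 4*17 - 4*(-1)) = -100*(8 - 68 + 4) = -100*(-56) = 5600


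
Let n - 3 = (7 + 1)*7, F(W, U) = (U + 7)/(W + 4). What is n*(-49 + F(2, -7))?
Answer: -2891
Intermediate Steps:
F(W, U) = (7 + U)/(4 + W)
n = 59 (n = 3 + (7 + 1)*7 = 3 + 8*7 = 3 + 56 = 59)
n*(-49 + F(2, -7)) = 59*(-49 + (7 - 7)/(4 + 2)) = 59*(-49 + 0/6) = 59*(-49 + (⅙)*0) = 59*(-49 + 0) = 59*(-49) = -2891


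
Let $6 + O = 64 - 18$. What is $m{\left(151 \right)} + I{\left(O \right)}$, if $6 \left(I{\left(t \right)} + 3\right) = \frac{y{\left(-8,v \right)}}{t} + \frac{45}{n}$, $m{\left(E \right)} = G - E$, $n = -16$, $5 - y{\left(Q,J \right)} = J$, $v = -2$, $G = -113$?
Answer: $- \frac{128371}{480} \approx -267.44$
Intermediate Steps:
$y{\left(Q,J \right)} = 5 - J$
$m{\left(E \right)} = -113 - E$
$O = 40$ ($O = -6 + \left(64 - 18\right) = -6 + 46 = 40$)
$I{\left(t \right)} = - \frac{111}{32} + \frac{7}{6 t}$ ($I{\left(t \right)} = -3 + \frac{\frac{5 - -2}{t} + \frac{45}{-16}}{6} = -3 + \frac{\frac{5 + 2}{t} + 45 \left(- \frac{1}{16}\right)}{6} = -3 + \frac{\frac{7}{t} - \frac{45}{16}}{6} = -3 + \frac{- \frac{45}{16} + \frac{7}{t}}{6} = -3 - \left(\frac{15}{32} - \frac{7}{6 t}\right) = - \frac{111}{32} + \frac{7}{6 t}$)
$m{\left(151 \right)} + I{\left(O \right)} = \left(-113 - 151\right) + \frac{112 - 13320}{96 \cdot 40} = \left(-113 - 151\right) + \frac{1}{96} \cdot \frac{1}{40} \left(112 - 13320\right) = -264 + \frac{1}{96} \cdot \frac{1}{40} \left(-13208\right) = -264 - \frac{1651}{480} = - \frac{128371}{480}$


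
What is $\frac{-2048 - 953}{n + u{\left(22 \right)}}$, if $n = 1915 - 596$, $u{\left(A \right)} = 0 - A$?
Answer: $- \frac{3001}{1297} \approx -2.3138$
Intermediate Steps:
$u{\left(A \right)} = - A$
$n = 1319$
$\frac{-2048 - 953}{n + u{\left(22 \right)}} = \frac{-2048 - 953}{1319 - 22} = - \frac{3001}{1319 - 22} = - \frac{3001}{1297}$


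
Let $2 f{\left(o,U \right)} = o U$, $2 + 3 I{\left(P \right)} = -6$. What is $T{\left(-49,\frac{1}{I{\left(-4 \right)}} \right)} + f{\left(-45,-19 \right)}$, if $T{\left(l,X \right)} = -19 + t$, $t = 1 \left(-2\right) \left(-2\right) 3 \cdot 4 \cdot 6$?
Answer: $\frac{1393}{2} \approx 696.5$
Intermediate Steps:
$I{\left(P \right)} = - \frac{8}{3}$ ($I{\left(P \right)} = - \frac{2}{3} + \frac{1}{3} \left(-6\right) = - \frac{2}{3} - 2 = - \frac{8}{3}$)
$t = 288$ ($t = - 2 \left(\left(-6\right) 4\right) 6 = \left(-2\right) \left(-24\right) 6 = 48 \cdot 6 = 288$)
$f{\left(o,U \right)} = \frac{U o}{2}$ ($f{\left(o,U \right)} = \frac{o U}{2} = \frac{U o}{2}$)
$T{\left(l,X \right)} = 269$ ($T{\left(l,X \right)} = -19 + 288 = 269$)
$T{\left(-49,\frac{1}{I{\left(-4 \right)}} \right)} + f{\left(-45,-19 \right)} = 269 + \frac{1}{2} \left(-19\right) \left(-45\right) = 269 + \frac{855}{2} = \frac{1393}{2}$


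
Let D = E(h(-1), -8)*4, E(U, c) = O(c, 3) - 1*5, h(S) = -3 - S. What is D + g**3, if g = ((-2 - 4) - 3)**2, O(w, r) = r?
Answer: 531433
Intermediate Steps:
E(U, c) = -2 (E(U, c) = 3 - 1*5 = 3 - 5 = -2)
g = 81 (g = (-6 - 3)**2 = (-9)**2 = 81)
D = -8 (D = -2*4 = -8)
D + g**3 = -8 + 81**3 = -8 + 531441 = 531433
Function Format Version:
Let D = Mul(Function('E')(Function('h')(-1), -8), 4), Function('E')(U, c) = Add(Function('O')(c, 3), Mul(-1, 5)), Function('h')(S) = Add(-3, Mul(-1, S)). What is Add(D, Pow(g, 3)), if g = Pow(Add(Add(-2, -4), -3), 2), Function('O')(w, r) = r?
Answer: 531433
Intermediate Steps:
Function('E')(U, c) = -2 (Function('E')(U, c) = Add(3, Mul(-1, 5)) = Add(3, -5) = -2)
g = 81 (g = Pow(Add(-6, -3), 2) = Pow(-9, 2) = 81)
D = -8 (D = Mul(-2, 4) = -8)
Add(D, Pow(g, 3)) = Add(-8, Pow(81, 3)) = Add(-8, 531441) = 531433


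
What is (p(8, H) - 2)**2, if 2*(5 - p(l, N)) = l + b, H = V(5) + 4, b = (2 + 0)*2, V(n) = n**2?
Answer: 9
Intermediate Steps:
b = 4 (b = 2*2 = 4)
H = 29 (H = 5**2 + 4 = 25 + 4 = 29)
p(l, N) = 3 - l/2 (p(l, N) = 5 - (l + 4)/2 = 5 - (4 + l)/2 = 5 + (-2 - l/2) = 3 - l/2)
(p(8, H) - 2)**2 = ((3 - 1/2*8) - 2)**2 = ((3 - 4) - 2)**2 = (-1 - 2)**2 = (-3)**2 = 9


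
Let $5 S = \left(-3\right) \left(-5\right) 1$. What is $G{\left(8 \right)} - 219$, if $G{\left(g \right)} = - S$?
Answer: $-222$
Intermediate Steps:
$S = 3$ ($S = \frac{\left(-3\right) \left(-5\right) 1}{5} = \frac{15 \cdot 1}{5} = \frac{1}{5} \cdot 15 = 3$)
$G{\left(g \right)} = -3$ ($G{\left(g \right)} = \left(-1\right) 3 = -3$)
$G{\left(8 \right)} - 219 = -3 - 219 = -222$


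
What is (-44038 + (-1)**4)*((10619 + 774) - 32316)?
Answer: 921386151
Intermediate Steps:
(-44038 + (-1)**4)*((10619 + 774) - 32316) = (-44038 + 1)*(11393 - 32316) = -44037*(-20923) = 921386151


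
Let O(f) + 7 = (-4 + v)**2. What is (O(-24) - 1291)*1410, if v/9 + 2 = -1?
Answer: -475170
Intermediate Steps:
v = -27 (v = -18 + 9*(-1) = -18 - 9 = -27)
O(f) = 954 (O(f) = -7 + (-4 - 27)**2 = -7 + (-31)**2 = -7 + 961 = 954)
(O(-24) - 1291)*1410 = (954 - 1291)*1410 = -337*1410 = -475170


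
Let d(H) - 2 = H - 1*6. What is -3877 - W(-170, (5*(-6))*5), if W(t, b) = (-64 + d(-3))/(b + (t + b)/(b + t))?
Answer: -577744/149 ≈ -3877.5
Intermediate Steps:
d(H) = -4 + H (d(H) = 2 + (H - 1*6) = 2 + (H - 6) = 2 + (-6 + H) = -4 + H)
W(t, b) = -71/(1 + b) (W(t, b) = (-64 + (-4 - 3))/(b + (t + b)/(b + t)) = (-64 - 7)/(b + (b + t)/(b + t)) = -71/(b + 1) = -71/(1 + b))
-3877 - W(-170, (5*(-6))*5) = -3877 - (-71)/(1 + (5*(-6))*5) = -3877 - (-71)/(1 - 30*5) = -3877 - (-71)/(1 - 150) = -3877 - (-71)/(-149) = -3877 - (-71)*(-1)/149 = -3877 - 1*71/149 = -3877 - 71/149 = -577744/149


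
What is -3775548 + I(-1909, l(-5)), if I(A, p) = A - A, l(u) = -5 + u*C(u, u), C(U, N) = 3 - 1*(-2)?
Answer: -3775548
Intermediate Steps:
C(U, N) = 5 (C(U, N) = 3 + 2 = 5)
l(u) = -5 + 5*u (l(u) = -5 + u*5 = -5 + 5*u)
I(A, p) = 0
-3775548 + I(-1909, l(-5)) = -3775548 + 0 = -3775548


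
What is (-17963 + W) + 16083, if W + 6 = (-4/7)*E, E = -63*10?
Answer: -1526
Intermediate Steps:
E = -630
W = 354 (W = -6 - 4/7*(-630) = -6 + 360 = 354)
(-17963 + W) + 16083 = (-17963 + 354) + 16083 = -17609 + 16083 = -1526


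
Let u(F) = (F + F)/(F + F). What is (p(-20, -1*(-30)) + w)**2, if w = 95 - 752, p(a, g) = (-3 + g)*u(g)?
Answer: 396900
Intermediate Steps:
u(F) = 1 (u(F) = (2*F)/((2*F)) = (2*F)*(1/(2*F)) = 1)
p(a, g) = -3 + g (p(a, g) = (-3 + g)*1 = -3 + g)
w = -657
(p(-20, -1*(-30)) + w)**2 = ((-3 - 1*(-30)) - 657)**2 = ((-3 + 30) - 657)**2 = (27 - 657)**2 = (-630)**2 = 396900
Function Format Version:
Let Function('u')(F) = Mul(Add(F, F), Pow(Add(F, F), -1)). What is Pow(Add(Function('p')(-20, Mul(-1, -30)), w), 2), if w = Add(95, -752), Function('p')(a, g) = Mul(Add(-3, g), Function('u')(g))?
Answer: 396900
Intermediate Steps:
Function('u')(F) = 1 (Function('u')(F) = Mul(Mul(2, F), Pow(Mul(2, F), -1)) = Mul(Mul(2, F), Mul(Rational(1, 2), Pow(F, -1))) = 1)
Function('p')(a, g) = Add(-3, g) (Function('p')(a, g) = Mul(Add(-3, g), 1) = Add(-3, g))
w = -657
Pow(Add(Function('p')(-20, Mul(-1, -30)), w), 2) = Pow(Add(Add(-3, Mul(-1, -30)), -657), 2) = Pow(Add(Add(-3, 30), -657), 2) = Pow(Add(27, -657), 2) = Pow(-630, 2) = 396900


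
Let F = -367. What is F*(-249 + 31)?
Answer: 80006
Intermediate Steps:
F*(-249 + 31) = -367*(-249 + 31) = -367*(-218) = 80006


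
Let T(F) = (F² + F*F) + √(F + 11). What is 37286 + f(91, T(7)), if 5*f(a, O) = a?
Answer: 186521/5 ≈ 37304.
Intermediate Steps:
T(F) = √(11 + F) + 2*F² (T(F) = (F² + F²) + √(11 + F) = 2*F² + √(11 + F) = √(11 + F) + 2*F²)
f(a, O) = a/5
37286 + f(91, T(7)) = 37286 + (⅕)*91 = 37286 + 91/5 = 186521/5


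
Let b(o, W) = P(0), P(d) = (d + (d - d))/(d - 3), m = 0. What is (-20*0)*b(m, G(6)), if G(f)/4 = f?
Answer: 0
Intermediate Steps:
G(f) = 4*f
P(d) = d/(-3 + d) (P(d) = (d + 0)/(-3 + d) = d/(-3 + d))
b(o, W) = 0 (b(o, W) = 0/(-3 + 0) = 0/(-3) = 0*(-⅓) = 0)
(-20*0)*b(m, G(6)) = -20*0*0 = 0*0 = 0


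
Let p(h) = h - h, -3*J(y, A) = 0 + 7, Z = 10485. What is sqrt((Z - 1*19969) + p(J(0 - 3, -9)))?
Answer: 2*I*sqrt(2371) ≈ 97.386*I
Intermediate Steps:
J(y, A) = -7/3 (J(y, A) = -(0 + 7)/3 = -1/3*7 = -7/3)
p(h) = 0
sqrt((Z - 1*19969) + p(J(0 - 3, -9))) = sqrt((10485 - 1*19969) + 0) = sqrt((10485 - 19969) + 0) = sqrt(-9484 + 0) = sqrt(-9484) = 2*I*sqrt(2371)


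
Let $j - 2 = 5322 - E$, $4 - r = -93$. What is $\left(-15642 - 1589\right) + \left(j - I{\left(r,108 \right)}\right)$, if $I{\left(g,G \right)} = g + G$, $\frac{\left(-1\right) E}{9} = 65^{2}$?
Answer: $25913$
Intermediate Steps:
$r = 97$ ($r = 4 - -93 = 4 + 93 = 97$)
$E = -38025$ ($E = - 9 \cdot 65^{2} = \left(-9\right) 4225 = -38025$)
$I{\left(g,G \right)} = G + g$
$j = 43349$ ($j = 2 + \left(5322 - -38025\right) = 2 + \left(5322 + 38025\right) = 2 + 43347 = 43349$)
$\left(-15642 - 1589\right) + \left(j - I{\left(r,108 \right)}\right) = \left(-15642 - 1589\right) + \left(43349 - \left(108 + 97\right)\right) = -17231 + \left(43349 - 205\right) = -17231 + 43144 = 25913$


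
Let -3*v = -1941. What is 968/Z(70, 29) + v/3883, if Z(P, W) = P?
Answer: 1902017/135905 ≈ 13.995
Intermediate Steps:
v = 647 (v = -⅓*(-1941) = 647)
968/Z(70, 29) + v/3883 = 968/70 + 647/3883 = 968*(1/70) + 647*(1/3883) = 484/35 + 647/3883 = 1902017/135905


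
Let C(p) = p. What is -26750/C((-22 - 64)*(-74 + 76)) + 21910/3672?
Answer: 12749315/78948 ≈ 161.49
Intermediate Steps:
-26750/C((-22 - 64)*(-74 + 76)) + 21910/3672 = -26750*1/((-74 + 76)*(-22 - 64)) + 21910/3672 = -26750/((-86*2)) + 21910*(1/3672) = -26750/(-172) + 10955/1836 = -26750*(-1/172) + 10955/1836 = 13375/86 + 10955/1836 = 12749315/78948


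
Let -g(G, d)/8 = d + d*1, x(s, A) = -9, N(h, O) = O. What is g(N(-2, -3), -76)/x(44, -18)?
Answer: -1216/9 ≈ -135.11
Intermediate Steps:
g(G, d) = -16*d (g(G, d) = -8*(d + d*1) = -8*(d + d) = -16*d)
g(N(-2, -3), -76)/x(44, -18) = -16*(-76)/(-9) = 1216*(-1/9) = -1216/9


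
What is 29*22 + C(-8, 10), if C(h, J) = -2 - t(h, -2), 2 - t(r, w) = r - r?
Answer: 634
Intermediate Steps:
t(r, w) = 2 (t(r, w) = 2 - (r - r) = 2 - 1*0 = 2 + 0 = 2)
C(h, J) = -4 (C(h, J) = -2 - 1*2 = -2 - 2 = -4)
29*22 + C(-8, 10) = 29*22 - 4 = 638 - 4 = 634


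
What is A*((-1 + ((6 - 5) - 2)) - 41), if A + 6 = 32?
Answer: -1118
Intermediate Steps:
A = 26 (A = -6 + 32 = 26)
A*((-1 + ((6 - 5) - 2)) - 41) = 26*((-1 + ((6 - 5) - 2)) - 41) = 26*((-1 + (1 - 2)) - 41) = 26*((-1 - 1) - 41) = 26*(-2 - 41) = 26*(-43) = -1118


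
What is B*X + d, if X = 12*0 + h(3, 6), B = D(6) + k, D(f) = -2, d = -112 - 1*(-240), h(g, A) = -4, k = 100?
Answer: -264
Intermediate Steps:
d = 128 (d = -112 + 240 = 128)
B = 98 (B = -2 + 100 = 98)
X = -4 (X = 12*0 - 4 = 0 - 4 = -4)
B*X + d = 98*(-4) + 128 = -392 + 128 = -264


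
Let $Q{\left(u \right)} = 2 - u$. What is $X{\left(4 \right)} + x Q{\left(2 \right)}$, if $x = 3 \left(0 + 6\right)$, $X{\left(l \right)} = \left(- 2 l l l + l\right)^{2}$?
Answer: $15376$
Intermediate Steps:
$X{\left(l \right)} = \left(l - 2 l^{3}\right)^{2}$ ($X{\left(l \right)} = \left(- 2 l^{2} l + l\right)^{2} = \left(- 2 l^{3} + l\right)^{2} = \left(l - 2 l^{3}\right)^{2}$)
$x = 18$ ($x = 3 \cdot 6 = 18$)
$X{\left(4 \right)} + x Q{\left(2 \right)} = 4^{2} \left(-1 + 2 \cdot 4^{2}\right)^{2} + 18 \left(2 - 2\right) = 16 \left(-1 + 2 \cdot 16\right)^{2} + 18 \left(2 - 2\right) = 16 \left(-1 + 32\right)^{2} + 18 \cdot 0 = 16 \cdot 31^{2} + 0 = 16 \cdot 961 + 0 = 15376 + 0 = 15376$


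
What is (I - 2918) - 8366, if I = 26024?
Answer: 14740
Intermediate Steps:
(I - 2918) - 8366 = (26024 - 2918) - 8366 = 23106 - 8366 = 14740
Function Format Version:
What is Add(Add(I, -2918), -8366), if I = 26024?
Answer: 14740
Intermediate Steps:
Add(Add(I, -2918), -8366) = Add(Add(26024, -2918), -8366) = Add(23106, -8366) = 14740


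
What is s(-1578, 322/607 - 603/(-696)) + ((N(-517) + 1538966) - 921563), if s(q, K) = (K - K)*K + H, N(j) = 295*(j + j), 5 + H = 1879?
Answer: 314247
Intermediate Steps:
H = 1874 (H = -5 + 1879 = 1874)
N(j) = 590*j (N(j) = 295*(2*j) = 590*j)
s(q, K) = 1874 (s(q, K) = (K - K)*K + 1874 = 0*K + 1874 = 0 + 1874 = 1874)
s(-1578, 322/607 - 603/(-696)) + ((N(-517) + 1538966) - 921563) = 1874 + ((590*(-517) + 1538966) - 921563) = 1874 + ((-305030 + 1538966) - 921563) = 1874 + (1233936 - 921563) = 1874 + 312373 = 314247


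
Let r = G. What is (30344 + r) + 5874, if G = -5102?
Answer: 31116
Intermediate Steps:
r = -5102
(30344 + r) + 5874 = (30344 - 5102) + 5874 = 25242 + 5874 = 31116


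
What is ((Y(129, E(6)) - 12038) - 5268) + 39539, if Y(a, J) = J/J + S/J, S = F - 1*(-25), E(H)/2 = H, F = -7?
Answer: 44471/2 ≈ 22236.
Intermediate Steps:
E(H) = 2*H
S = 18 (S = -7 - 1*(-25) = -7 + 25 = 18)
Y(a, J) = 1 + 18/J (Y(a, J) = J/J + 18/J = 1 + 18/J)
((Y(129, E(6)) - 12038) - 5268) + 39539 = (((18 + 2*6)/((2*6)) - 12038) - 5268) + 39539 = (((18 + 12)/12 - 12038) - 5268) + 39539 = (((1/12)*30 - 12038) - 5268) + 39539 = ((5/2 - 12038) - 5268) + 39539 = (-24071/2 - 5268) + 39539 = -34607/2 + 39539 = 44471/2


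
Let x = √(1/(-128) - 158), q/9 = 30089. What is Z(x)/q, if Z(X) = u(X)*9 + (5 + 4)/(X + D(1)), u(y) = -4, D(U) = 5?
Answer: 4*(-5*√1618 + 76*I)/(150445*(√1618 - 16*I)) ≈ -0.00013203 - 2.2828e-6*I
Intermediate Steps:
q = 270801 (q = 9*30089 = 270801)
x = 5*I*√1618/16 (x = √(-1/128 - 158) = √(-20225/128) = 5*I*√1618/16 ≈ 12.57*I)
Z(X) = -36 + 9/(5 + X) (Z(X) = -4*9 + (5 + 4)/(X + 5) = -36 + 9/(5 + X))
Z(x)/q = (9*(-19 - 5*I*√1618/4)/(5 + 5*I*√1618/16))/270801 = (9*(-19 - 5*I*√1618/4)/(5 + 5*I*√1618/16))*(1/270801) = (-19 - 5*I*√1618/4)/(30089*(5 + 5*I*√1618/16))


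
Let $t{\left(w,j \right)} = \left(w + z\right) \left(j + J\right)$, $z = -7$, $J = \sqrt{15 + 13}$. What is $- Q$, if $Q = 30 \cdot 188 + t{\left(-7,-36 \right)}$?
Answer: $-6144 + 28 \sqrt{7} \approx -6069.9$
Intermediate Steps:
$J = 2 \sqrt{7}$ ($J = \sqrt{28} = 2 \sqrt{7} \approx 5.2915$)
$t{\left(w,j \right)} = \left(-7 + w\right) \left(j + 2 \sqrt{7}\right)$ ($t{\left(w,j \right)} = \left(w - 7\right) \left(j + 2 \sqrt{7}\right) = \left(-7 + w\right) \left(j + 2 \sqrt{7}\right)$)
$Q = 6144 - 28 \sqrt{7}$ ($Q = 30 \cdot 188 - \left(-504 + 28 \sqrt{7}\right) = 5640 + \left(- 14 \sqrt{7} + 252 + 252 - 14 \sqrt{7}\right) = 5640 + \left(504 - 28 \sqrt{7}\right) = 6144 - 28 \sqrt{7} \approx 6069.9$)
$- Q = - (6144 - 28 \sqrt{7}) = -6144 + 28 \sqrt{7}$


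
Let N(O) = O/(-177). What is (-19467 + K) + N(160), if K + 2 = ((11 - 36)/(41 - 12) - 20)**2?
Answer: -2833445068/148857 ≈ -19035.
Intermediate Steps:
N(O) = -O/177 (N(O) = O*(-1/177) = -O/177)
K = 364343/841 (K = -2 + ((11 - 36)/(41 - 12) - 20)**2 = -2 + (-25/29 - 20)**2 = -2 + (-605/29)**2 = -2 + 366025/841 = 364343/841 ≈ 433.23)
(-19467 + K) + N(160) = (-19467 + 364343/841) - 1/177*160 = -16007404/841 - 160/177 = -2833445068/148857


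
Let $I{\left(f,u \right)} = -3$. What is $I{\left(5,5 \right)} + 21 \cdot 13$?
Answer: $270$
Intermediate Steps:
$I{\left(5,5 \right)} + 21 \cdot 13 = -3 + 21 \cdot 13 = -3 + 273 = 270$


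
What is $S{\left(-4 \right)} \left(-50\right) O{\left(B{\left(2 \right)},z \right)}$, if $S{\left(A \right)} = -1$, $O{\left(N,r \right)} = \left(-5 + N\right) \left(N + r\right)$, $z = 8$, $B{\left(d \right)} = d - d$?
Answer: $-2000$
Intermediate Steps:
$B{\left(d \right)} = 0$
$S{\left(-4 \right)} \left(-50\right) O{\left(B{\left(2 \right)},z \right)} = \left(-1\right) \left(-50\right) \left(0^{2} - 0 - 40 + 0 \cdot 8\right) = 50 \left(0 + 0 - 40 + 0\right) = 50 \left(-40\right) = -2000$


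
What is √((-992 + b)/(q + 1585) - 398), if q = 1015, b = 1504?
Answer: I*√1680718/65 ≈ 19.945*I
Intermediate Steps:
√((-992 + b)/(q + 1585) - 398) = √((-992 + 1504)/(1015 + 1585) - 398) = √(512/2600 - 398) = √(512*(1/2600) - 398) = √(64/325 - 398) = √(-129286/325) = I*√1680718/65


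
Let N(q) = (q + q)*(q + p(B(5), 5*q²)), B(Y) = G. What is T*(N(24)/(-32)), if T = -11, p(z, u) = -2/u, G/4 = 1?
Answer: 380149/960 ≈ 395.99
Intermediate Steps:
G = 4 (G = 4*1 = 4)
B(Y) = 4
N(q) = 2*q*(q - 2/(5*q²)) (N(q) = (q + q)*(q - 2*1/(5*q²)) = (2*q)*(q - 2/(5*q²)) = 2*q*(q - 2/(5*q²)))
T*(N(24)/(-32)) = -11*(⅖)*(-2 + 5*24³)/24/(-32) = -11*(⅖)*(1/24)*(-2 + 5*13824)*(-1)/32 = -11*(⅖)*(1/24)*(-2 + 69120)*(-1)/32 = -11*(⅖)*(1/24)*69118*(-1)/32 = -380149*(-1)/(30*32) = -11*(-34559/960) = 380149/960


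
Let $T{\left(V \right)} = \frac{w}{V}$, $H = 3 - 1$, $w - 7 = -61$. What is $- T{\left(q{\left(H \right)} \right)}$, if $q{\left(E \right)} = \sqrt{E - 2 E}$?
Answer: $- 27 i \sqrt{2} \approx - 38.184 i$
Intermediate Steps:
$w = -54$ ($w = 7 - 61 = -54$)
$H = 2$ ($H = 3 - 1 = 2$)
$q{\left(E \right)} = \sqrt{- E}$
$T{\left(V \right)} = - \frac{54}{V}$
$- T{\left(q{\left(H \right)} \right)} = - \frac{-54}{\sqrt{\left(-1\right) 2}} = - \frac{-54}{\sqrt{-2}} = - \frac{-54}{i \sqrt{2}} = - \left(-54\right) \left(- \frac{i \sqrt{2}}{2}\right) = - 27 i \sqrt{2}$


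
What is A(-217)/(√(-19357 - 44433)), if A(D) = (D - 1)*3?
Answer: 327*I*√63790/31895 ≈ 2.5894*I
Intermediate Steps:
A(D) = -3 + 3*D (A(D) = (-1 + D)*3 = -3 + 3*D)
A(-217)/(√(-19357 - 44433)) = (-3 + 3*(-217))/(√(-19357 - 44433)) = (-3 - 651)/(√(-63790)) = -654*(-I*√63790/63790) = -(-327)*I*√63790/31895 = 327*I*√63790/31895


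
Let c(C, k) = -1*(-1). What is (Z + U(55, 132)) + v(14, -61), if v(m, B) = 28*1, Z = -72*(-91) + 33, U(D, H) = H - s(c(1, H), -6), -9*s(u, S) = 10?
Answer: 60715/9 ≈ 6746.1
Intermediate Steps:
c(C, k) = 1
s(u, S) = -10/9 (s(u, S) = -1/9*10 = -10/9)
U(D, H) = 10/9 + H (U(D, H) = H - 1*(-10/9) = H + 10/9 = 10/9 + H)
Z = 6585 (Z = 6552 + 33 = 6585)
v(m, B) = 28
(Z + U(55, 132)) + v(14, -61) = (6585 + (10/9 + 132)) + 28 = (6585 + 1198/9) + 28 = 60463/9 + 28 = 60715/9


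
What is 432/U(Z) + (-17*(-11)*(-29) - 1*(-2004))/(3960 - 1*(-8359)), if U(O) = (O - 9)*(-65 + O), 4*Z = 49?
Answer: -94527245/33791017 ≈ -2.7974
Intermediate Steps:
Z = 49/4 (Z = (1/4)*49 = 49/4 ≈ 12.250)
U(O) = (-65 + O)*(-9 + O) (U(O) = (-9 + O)*(-65 + O) = (-65 + O)*(-9 + O))
432/U(Z) + (-17*(-11)*(-29) - 1*(-2004))/(3960 - 1*(-8359)) = 432/(585 + (49/4)**2 - 74*49/4) + (-17*(-11)*(-29) - 1*(-2004))/(3960 - 1*(-8359)) = 432/(585 + 2401/16 - 1813/2) + (187*(-29) + 2004)/(3960 + 8359) = 432/(-2743/16) + (-5423 + 2004)/12319 = 432*(-16/2743) - 3419*1/12319 = -6912/2743 - 3419/12319 = -94527245/33791017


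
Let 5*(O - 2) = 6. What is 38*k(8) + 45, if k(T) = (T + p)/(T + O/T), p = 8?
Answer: 2465/21 ≈ 117.38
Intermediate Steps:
O = 16/5 (O = 2 + (⅕)*6 = 2 + 6/5 = 16/5 ≈ 3.2000)
k(T) = (8 + T)/(T + 16/(5*T)) (k(T) = (T + 8)/(T + 16/(5*T)) = (8 + T)/(T + 16/(5*T)))
38*k(8) + 45 = 38*(5*8*(8 + 8)/(16 + 5*8²)) + 45 = 38*(5*8*16/(16 + 5*64)) + 45 = 38*(5*8*16/(16 + 320)) + 45 = 38*(5*8*16/336) + 45 = 38*(5*8*(1/336)*16) + 45 = 38*(40/21) + 45 = 1520/21 + 45 = 2465/21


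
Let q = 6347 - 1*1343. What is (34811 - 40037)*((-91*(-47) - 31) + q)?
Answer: -48340500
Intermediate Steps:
q = 5004 (q = 6347 - 1343 = 5004)
(34811 - 40037)*((-91*(-47) - 31) + q) = (34811 - 40037)*((-91*(-47) - 31) + 5004) = -5226*((4277 - 31) + 5004) = -5226*(4246 + 5004) = -5226*9250 = -48340500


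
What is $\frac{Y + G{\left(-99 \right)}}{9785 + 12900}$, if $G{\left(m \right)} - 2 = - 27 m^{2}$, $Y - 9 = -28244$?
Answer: $- \frac{58572}{4537} \approx -12.91$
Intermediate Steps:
$Y = -28235$ ($Y = 9 - 28244 = -28235$)
$G{\left(m \right)} = 2 - 27 m^{2}$
$\frac{Y + G{\left(-99 \right)}}{9785 + 12900} = \frac{-28235 + \left(2 - 27 \left(-99\right)^{2}\right)}{9785 + 12900} = \frac{-28235 + \left(2 - 264627\right)}{22685} = \left(-28235 + \left(2 - 264627\right)\right) \frac{1}{22685} = \left(-28235 - 264625\right) \frac{1}{22685} = \left(-292860\right) \frac{1}{22685} = - \frac{58572}{4537}$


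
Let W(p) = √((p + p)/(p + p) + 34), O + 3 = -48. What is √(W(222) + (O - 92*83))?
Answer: √(-7687 + √35) ≈ 87.642*I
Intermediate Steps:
O = -51 (O = -3 - 48 = -51)
W(p) = √35 (W(p) = √((2*p)/((2*p)) + 34) = √((2*p)*(1/(2*p)) + 34) = √(1 + 34) = √35)
√(W(222) + (O - 92*83)) = √(√35 + (-51 - 92*83)) = √(√35 + (-51 - 7636)) = √(√35 - 7687) = √(-7687 + √35)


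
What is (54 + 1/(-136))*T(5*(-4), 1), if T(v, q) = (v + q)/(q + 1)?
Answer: -139517/272 ≈ -512.93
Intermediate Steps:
T(v, q) = (q + v)/(1 + q)
(54 + 1/(-136))*T(5*(-4), 1) = (54 + 1/(-136))*((1 + 5*(-4))/(1 + 1)) = (54 - 1/136)*((1 - 20)/2) = 7343*((1/2)*(-19))/136 = (7343/136)*(-19/2) = -139517/272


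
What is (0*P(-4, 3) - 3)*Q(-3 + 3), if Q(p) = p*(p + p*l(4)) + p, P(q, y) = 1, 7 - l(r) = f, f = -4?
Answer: 0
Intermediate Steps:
l(r) = 11 (l(r) = 7 - 1*(-4) = 7 + 4 = 11)
Q(p) = p + 12*p² (Q(p) = p*(p + p*11) + p = p*(p + 11*p) + p = p*(12*p) + p = 12*p² + p = p + 12*p²)
(0*P(-4, 3) - 3)*Q(-3 + 3) = (0*1 - 3)*((-3 + 3)*(1 + 12*(-3 + 3))) = (0 - 3)*(0*(1 + 12*0)) = -0*(1 + 0) = -0 = -3*0 = 0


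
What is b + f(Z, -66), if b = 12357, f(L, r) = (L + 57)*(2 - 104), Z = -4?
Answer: 6951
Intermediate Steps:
f(L, r) = -5814 - 102*L (f(L, r) = (57 + L)*(-102) = -5814 - 102*L)
b + f(Z, -66) = 12357 + (-5814 - 102*(-4)) = 12357 + (-5814 + 408) = 12357 - 5406 = 6951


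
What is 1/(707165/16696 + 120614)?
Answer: 16696/2014478509 ≈ 8.2880e-6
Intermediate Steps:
1/(707165/16696 + 120614) = 1/(2014478509/16696) = 16696/2014478509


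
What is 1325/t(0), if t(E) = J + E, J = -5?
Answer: -265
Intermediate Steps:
t(E) = -5 + E
1325/t(0) = 1325/(-5 + 0) = 1325/(-5) = 1325*(-1/5) = -265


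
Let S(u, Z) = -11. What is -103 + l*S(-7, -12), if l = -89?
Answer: 876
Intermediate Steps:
-103 + l*S(-7, -12) = -103 - 89*(-11) = -103 + 979 = 876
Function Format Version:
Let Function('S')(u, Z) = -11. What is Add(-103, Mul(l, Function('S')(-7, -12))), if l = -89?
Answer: 876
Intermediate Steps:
Add(-103, Mul(l, Function('S')(-7, -12))) = Add(-103, Mul(-89, -11)) = Add(-103, 979) = 876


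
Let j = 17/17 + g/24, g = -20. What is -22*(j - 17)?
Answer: 1111/3 ≈ 370.33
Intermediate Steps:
j = ⅙ (j = 17/17 - 20/24 = 17*(1/17) - 20*1/24 = 1 - ⅚ = ⅙ ≈ 0.16667)
-22*(j - 17) = -22*(⅙ - 17) = -22*(-101/6) = 1111/3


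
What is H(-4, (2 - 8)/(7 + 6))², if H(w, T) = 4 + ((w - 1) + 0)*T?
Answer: 6724/169 ≈ 39.787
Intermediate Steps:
H(w, T) = 4 + T*(-1 + w) (H(w, T) = 4 + ((-1 + w) + 0)*T = 4 + (-1 + w)*T = 4 + T*(-1 + w))
H(-4, (2 - 8)/(7 + 6))² = (4 - (2 - 8)/(7 + 6) + ((2 - 8)/(7 + 6))*(-4))² = (4 - (-6)/13 - 6/13*(-4))² = (4 - (-6)/13 - 6*1/13*(-4))² = (4 - 1*(-6/13) - 6/13*(-4))² = (4 + 6/13 + 24/13)² = (82/13)² = 6724/169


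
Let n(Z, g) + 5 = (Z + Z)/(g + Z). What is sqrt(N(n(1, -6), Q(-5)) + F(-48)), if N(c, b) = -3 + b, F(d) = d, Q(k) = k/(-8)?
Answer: I*sqrt(806)/4 ≈ 7.0975*I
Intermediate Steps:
Q(k) = -k/8 (Q(k) = k*(-1/8) = -k/8)
n(Z, g) = -5 + 2*Z/(Z + g) (n(Z, g) = -5 + (Z + Z)/(g + Z) = -5 + (2*Z)/(Z + g) = -5 + 2*Z/(Z + g))
sqrt(N(n(1, -6), Q(-5)) + F(-48)) = sqrt((-3 - 1/8*(-5)) - 48) = sqrt((-3 + 5/8) - 48) = sqrt(-19/8 - 48) = sqrt(-403/8) = I*sqrt(806)/4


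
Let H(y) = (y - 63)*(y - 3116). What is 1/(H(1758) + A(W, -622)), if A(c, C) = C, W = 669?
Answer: -1/2302432 ≈ -4.3432e-7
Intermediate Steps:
H(y) = (-3116 + y)*(-63 + y) (H(y) = (-63 + y)*(-3116 + y) = (-3116 + y)*(-63 + y))
1/(H(1758) + A(W, -622)) = 1/((196308 + 1758² - 3179*1758) - 622) = 1/((196308 + 3090564 - 5588682) - 622) = 1/(-2301810 - 622) = 1/(-2302432) = -1/2302432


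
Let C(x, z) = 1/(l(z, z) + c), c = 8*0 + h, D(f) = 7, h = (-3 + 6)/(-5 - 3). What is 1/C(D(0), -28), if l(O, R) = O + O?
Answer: -451/8 ≈ -56.375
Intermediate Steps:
h = -3/8 (h = 3/(-8) = 3*(-⅛) = -3/8 ≈ -0.37500)
l(O, R) = 2*O
c = -3/8 (c = 8*0 - 3/8 = 0 - 3/8 = -3/8 ≈ -0.37500)
C(x, z) = 1/(-3/8 + 2*z) (C(x, z) = 1/(2*z - 3/8) = 1/(-3/8 + 2*z))
1/C(D(0), -28) = 1/(8/(-3 + 16*(-28))) = 1/(8/(-3 - 448)) = 1/(8/(-451)) = 1/(8*(-1/451)) = 1/(-8/451) = -451/8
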